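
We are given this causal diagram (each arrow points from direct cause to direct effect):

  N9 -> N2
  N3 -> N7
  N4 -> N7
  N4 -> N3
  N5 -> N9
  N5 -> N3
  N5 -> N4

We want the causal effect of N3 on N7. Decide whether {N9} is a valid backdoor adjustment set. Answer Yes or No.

Backdoor paths from N3 to N7 (paths whose first edge points into N3):
  P1: N3 <- N5 -> N4 -> N7
  P2: N3 <- N4 -> N7
Condition 1 (no descendant of N3 in the set): holds — descendants of N3 are {N7}; none are in {N9}.
Condition 2 (every backdoor path blocked by {N9}):
  P1: open — no interior node is in the conditioning set.
  P2: open — no interior node is in the conditioning set.
{N9} does not satisfy the backdoor criterion.

No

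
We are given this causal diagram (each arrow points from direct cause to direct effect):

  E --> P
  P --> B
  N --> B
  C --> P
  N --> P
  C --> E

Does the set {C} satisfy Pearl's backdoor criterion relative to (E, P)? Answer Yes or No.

Yes

Backdoor paths from E to P (paths whose first edge points into E):
  P1: E <- C -> P
Condition 1 (no descendant of E in the set): holds — descendants of E are {B, P}; none are in {C}.
Condition 2 (every backdoor path blocked by {C}):
  P1: blocked at fork node C ∈ conditioning set.
{C} satisfies the backdoor criterion.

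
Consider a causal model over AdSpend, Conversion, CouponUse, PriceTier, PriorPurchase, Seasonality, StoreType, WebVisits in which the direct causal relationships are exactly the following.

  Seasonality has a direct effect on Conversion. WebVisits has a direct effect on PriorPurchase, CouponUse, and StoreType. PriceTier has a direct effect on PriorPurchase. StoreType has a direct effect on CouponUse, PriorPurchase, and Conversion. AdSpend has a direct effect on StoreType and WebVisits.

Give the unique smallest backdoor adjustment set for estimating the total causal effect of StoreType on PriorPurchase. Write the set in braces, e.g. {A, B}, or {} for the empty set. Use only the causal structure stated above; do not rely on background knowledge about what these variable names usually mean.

{WebVisits}

Variables eligible for adjustment (non-descendants of StoreType, excluding StoreType and PriorPurchase): {AdSpend, PriceTier, Seasonality, WebVisits}.
Backdoor paths from StoreType to PriorPurchase:
  P1: StoreType <- AdSpend -> WebVisits -> PriorPurchase
  P2: StoreType <- WebVisits -> PriorPurchase
The empty set is not sufficient: P1 (StoreType <- AdSpend -> WebVisits -> PriorPurchase) has no collider blocking it and no conditioned non-collider, so it is open.
Try {WebVisits}:
  P1: blocked at chain node WebVisits ∈ conditioning set.
  P2: blocked at fork node WebVisits ∈ conditioning set.
{WebVisits} contains no descendant of StoreType and blocks every backdoor path.
No other singleton works — e.g. {AdSpend} leaves P2 open — so {WebVisits} is the unique smallest valid adjustment set.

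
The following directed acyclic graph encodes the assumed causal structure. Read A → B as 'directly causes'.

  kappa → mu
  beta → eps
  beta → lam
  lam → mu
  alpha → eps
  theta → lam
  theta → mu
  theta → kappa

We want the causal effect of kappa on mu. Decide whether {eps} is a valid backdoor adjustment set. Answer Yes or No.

Backdoor paths from kappa to mu (paths whose first edge points into kappa):
  P1: kappa <- theta -> lam -> mu
  P2: kappa <- theta -> mu
Condition 1 (no descendant of kappa in the set): holds — descendants of kappa are {mu}; none are in {eps}.
Condition 2 (every backdoor path blocked by {eps}):
  P1: open — no interior node is in the conditioning set.
  P2: open — no interior node is in the conditioning set.
{eps} does not satisfy the backdoor criterion.

No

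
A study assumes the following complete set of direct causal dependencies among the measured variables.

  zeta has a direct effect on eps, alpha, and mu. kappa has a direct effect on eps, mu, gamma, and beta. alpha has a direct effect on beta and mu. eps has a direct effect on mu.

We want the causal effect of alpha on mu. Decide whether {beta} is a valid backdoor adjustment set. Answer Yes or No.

Backdoor paths from alpha to mu (paths whose first edge points into alpha):
  P1: alpha <- zeta -> eps <- kappa -> mu
  P2: alpha <- zeta -> eps -> mu
  P3: alpha <- zeta -> mu
Condition 1 (no descendant of alpha in the set): FAILS — beta is a descendant of alpha.
Condition 2 (every backdoor path blocked by {beta}):
  P1: blocked at collider eps (neither it nor any descendant is in the conditioning set).
  P2: open — no interior node is in the conditioning set.
  P3: open — no interior node is in the conditioning set.
{beta} does not satisfy the backdoor criterion.

No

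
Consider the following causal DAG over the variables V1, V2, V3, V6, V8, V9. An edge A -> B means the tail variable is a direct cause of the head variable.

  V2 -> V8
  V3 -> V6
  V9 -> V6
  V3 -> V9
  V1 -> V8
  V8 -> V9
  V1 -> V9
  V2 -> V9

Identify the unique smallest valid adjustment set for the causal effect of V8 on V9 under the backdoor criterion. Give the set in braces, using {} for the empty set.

{V1, V2}

Variables eligible for adjustment (non-descendants of V8, excluding V8 and V9): {V1, V2, V3}.
Backdoor paths from V8 to V9:
  P1: V8 <- V2 -> V9
  P2: V8 <- V1 -> V9
The empty set is not sufficient: P1 (V8 <- V2 -> V9) has no collider blocking it and no conditioned non-collider, so it is open.
Try {V1, V2}:
  P1: blocked at fork node V2 ∈ conditioning set.
  P2: blocked at fork node V1 ∈ conditioning set.
{V1, V2} contains no descendant of V8 and blocks every backdoor path.
Every element of {V1, V2} is needed (dropping V1 leaves P2 open; dropping V2 leaves P1 open), so no proper subset is valid.
Among all size-2 subsets of the eligible variables, only {V1, V2} blocks every backdoor path, so it is the unique smallest valid adjustment set.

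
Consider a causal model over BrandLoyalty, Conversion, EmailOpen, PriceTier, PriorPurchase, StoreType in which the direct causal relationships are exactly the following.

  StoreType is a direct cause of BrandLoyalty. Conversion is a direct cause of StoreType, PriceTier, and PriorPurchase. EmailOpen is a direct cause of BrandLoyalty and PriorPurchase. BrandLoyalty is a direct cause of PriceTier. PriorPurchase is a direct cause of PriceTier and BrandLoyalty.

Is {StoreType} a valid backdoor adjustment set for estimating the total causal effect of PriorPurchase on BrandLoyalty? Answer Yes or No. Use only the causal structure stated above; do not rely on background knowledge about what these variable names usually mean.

No

Backdoor paths from PriorPurchase to BrandLoyalty (paths whose first edge points into PriorPurchase):
  P1: PriorPurchase <- Conversion -> StoreType -> BrandLoyalty
  P2: PriorPurchase <- Conversion -> PriceTier <- BrandLoyalty
  P3: PriorPurchase <- EmailOpen -> BrandLoyalty
Condition 1 (no descendant of PriorPurchase in the set): holds — descendants of PriorPurchase are {BrandLoyalty, PriceTier}; none are in {StoreType}.
Condition 2 (every backdoor path blocked by {StoreType}):
  P1: blocked at chain node StoreType ∈ conditioning set.
  P2: blocked at collider PriceTier (neither it nor any descendant is in the conditioning set).
  P3: open — no interior node is in the conditioning set.
{StoreType} does not satisfy the backdoor criterion.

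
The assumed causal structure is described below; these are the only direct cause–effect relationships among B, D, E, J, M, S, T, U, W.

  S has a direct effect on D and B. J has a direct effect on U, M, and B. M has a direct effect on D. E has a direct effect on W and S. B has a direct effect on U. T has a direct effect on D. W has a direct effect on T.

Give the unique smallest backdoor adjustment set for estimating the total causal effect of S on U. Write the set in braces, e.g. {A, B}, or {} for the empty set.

{}

Variables eligible for adjustment (non-descendants of S, excluding S and U): {E, J, M, T, W}.
Backdoor paths from S to U:
  P1: S <- E -> W -> T -> D <- M <- J -> B -> U
  P2: S <- E -> W -> T -> D <- M <- J -> U
Each backdoor path contains an unconditioned collider, so every path is already blocked with the empty conditioning set:
  P1: blocked at collider D (neither it nor any descendant is in the conditioning set).
  P2: blocked at collider D (neither it nor any descendant is in the conditioning set).
The empty set is therefore the unique smallest valid set.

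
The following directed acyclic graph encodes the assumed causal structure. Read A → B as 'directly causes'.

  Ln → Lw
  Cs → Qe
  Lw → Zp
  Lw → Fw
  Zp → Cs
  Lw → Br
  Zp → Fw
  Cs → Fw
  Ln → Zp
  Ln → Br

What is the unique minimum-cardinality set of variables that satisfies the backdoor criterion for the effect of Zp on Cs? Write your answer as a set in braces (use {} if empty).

Variables eligible for adjustment (non-descendants of Zp, excluding Zp and Cs): {Br, Ln, Lw}.
Backdoor paths from Zp to Cs:
  P1: Zp <- Ln -> Lw -> Fw <- Cs
  P2: Zp <- Ln -> Br <- Lw -> Fw <- Cs
  P3: Zp <- Lw -> Fw <- Cs
Each backdoor path contains an unconditioned collider, so every path is already blocked with the empty conditioning set:
  P1: blocked at collider Fw (neither it nor any descendant is in the conditioning set).
  P2: blocked at collider Br (neither it nor any descendant is in the conditioning set).
  P3: blocked at collider Fw (neither it nor any descendant is in the conditioning set).
The empty set is therefore the unique smallest valid set.

{}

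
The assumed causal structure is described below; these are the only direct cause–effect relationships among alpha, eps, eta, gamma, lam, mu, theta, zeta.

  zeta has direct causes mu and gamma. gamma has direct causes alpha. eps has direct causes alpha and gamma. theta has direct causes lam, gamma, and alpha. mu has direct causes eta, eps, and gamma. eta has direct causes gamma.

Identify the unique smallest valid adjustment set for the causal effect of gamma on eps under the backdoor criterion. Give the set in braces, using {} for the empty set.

{alpha}

Variables eligible for adjustment (non-descendants of gamma, excluding gamma and eps): {alpha, lam}.
Backdoor paths from gamma to eps:
  P1: gamma <- alpha -> eps
The empty set is not sufficient: P1 (gamma <- alpha -> eps) has no collider blocking it and no conditioned non-collider, so it is open.
Try {alpha}:
  P1: blocked at fork node alpha ∈ conditioning set.
{alpha} contains no descendant of gamma and blocks every backdoor path.
No other singleton works — e.g. {lam} leaves P1 open — so {alpha} is the unique smallest valid adjustment set.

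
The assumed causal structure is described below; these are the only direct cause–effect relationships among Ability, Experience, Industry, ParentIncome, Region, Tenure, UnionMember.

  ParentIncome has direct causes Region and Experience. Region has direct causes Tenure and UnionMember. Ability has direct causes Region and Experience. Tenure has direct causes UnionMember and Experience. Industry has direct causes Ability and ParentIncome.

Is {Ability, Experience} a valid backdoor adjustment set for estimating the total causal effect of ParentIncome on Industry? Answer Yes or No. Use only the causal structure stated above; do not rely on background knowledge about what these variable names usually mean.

Yes

Backdoor paths from ParentIncome to Industry (paths whose first edge points into ParentIncome):
  P1: ParentIncome <- Experience -> Tenure <- UnionMember -> Region -> Ability -> Industry
  P2: ParentIncome <- Experience -> Tenure -> Region -> Ability -> Industry
  P3: ParentIncome <- Experience -> Ability -> Industry
  P4: ParentIncome <- Region <- UnionMember -> Tenure <- Experience -> Ability -> Industry
  P5: ParentIncome <- Region <- Tenure <- Experience -> Ability -> Industry
  P6: ParentIncome <- Region -> Ability -> Industry
Condition 1 (no descendant of ParentIncome in the set): holds — descendants of ParentIncome are {Industry}; none are in {Ability, Experience}.
Condition 2 (every backdoor path blocked by {Ability, Experience}):
  P1: blocked at fork node Experience ∈ conditioning set.
  P2: blocked at fork node Experience ∈ conditioning set.
  P3: blocked at fork node Experience ∈ conditioning set.
  P4: blocked at fork node Experience ∈ conditioning set.
  P5: blocked at fork node Experience ∈ conditioning set.
  P6: blocked at chain node Ability ∈ conditioning set.
{Ability, Experience} satisfies the backdoor criterion.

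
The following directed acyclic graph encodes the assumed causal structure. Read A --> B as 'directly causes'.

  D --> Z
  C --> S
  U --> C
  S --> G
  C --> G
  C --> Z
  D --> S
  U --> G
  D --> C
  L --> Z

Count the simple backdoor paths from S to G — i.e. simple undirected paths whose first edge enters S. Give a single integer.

6

A backdoor path from S to G is any simple undirected path whose first edge points into S (i.e. leaves S via a parent).
Parents of S: {C, D}.
Enumerating:
  P1: S <- D -> C <- U -> G
  P2: S <- D -> C -> G
  P3: S <- D -> Z <- C <- U -> G
  P4: S <- D -> Z <- C -> G
  P5: S <- C <- U -> G
  P6: S <- C -> G
That exhausts the simple backdoor paths. Count: 6.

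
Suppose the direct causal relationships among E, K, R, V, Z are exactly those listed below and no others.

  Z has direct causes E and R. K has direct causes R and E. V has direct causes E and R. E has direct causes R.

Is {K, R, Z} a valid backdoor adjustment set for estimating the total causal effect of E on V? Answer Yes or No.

No

Backdoor paths from E to V (paths whose first edge points into E):
  P1: E <- R -> V
Condition 1 (no descendant of E in the set): FAILS — K and Z are descendants of E.
Condition 2 (every backdoor path blocked by {K, R, Z}):
  P1: blocked at fork node R ∈ conditioning set.
{K, R, Z} does not satisfy the backdoor criterion.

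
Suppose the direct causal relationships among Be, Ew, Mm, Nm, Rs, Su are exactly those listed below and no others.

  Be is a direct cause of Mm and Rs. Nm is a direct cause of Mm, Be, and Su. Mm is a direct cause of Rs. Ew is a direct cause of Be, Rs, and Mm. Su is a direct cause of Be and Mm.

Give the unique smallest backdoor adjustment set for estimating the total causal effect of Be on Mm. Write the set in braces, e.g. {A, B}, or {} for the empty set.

{Ew, Nm, Su}

Variables eligible for adjustment (non-descendants of Be, excluding Be and Mm): {Ew, Nm, Su}.
Backdoor paths from Be to Mm:
  P1: Be <- Ew -> Mm
  P2: Be <- Ew -> Rs <- Mm
  P3: Be <- Nm -> Su -> Mm
  P4: Be <- Nm -> Mm
  P5: Be <- Su <- Nm -> Mm
  P6: Be <- Su -> Mm
The empty set is not sufficient: P1 (Be <- Ew -> Mm) has no collider blocking it and no conditioned non-collider, so it is open.
Try {Ew, Nm, Su}:
  P1: blocked at fork node Ew ∈ conditioning set.
  P2: blocked at fork node Ew ∈ conditioning set.
  P3: blocked at fork node Nm ∈ conditioning set.
  P4: blocked at fork node Nm ∈ conditioning set.
  P5: blocked at chain node Su ∈ conditioning set.
  P6: blocked at fork node Su ∈ conditioning set.
{Ew, Nm, Su} contains no descendant of Be and blocks every backdoor path.
Every element of {Ew, Nm, Su} is needed (dropping Ew leaves P1 open; dropping Nm leaves P4 open; dropping Su leaves P6 open), so no proper subset is valid.
Among all size-3 subsets of the eligible variables, only {Ew, Nm, Su} blocks every backdoor path, so it is the unique smallest valid adjustment set.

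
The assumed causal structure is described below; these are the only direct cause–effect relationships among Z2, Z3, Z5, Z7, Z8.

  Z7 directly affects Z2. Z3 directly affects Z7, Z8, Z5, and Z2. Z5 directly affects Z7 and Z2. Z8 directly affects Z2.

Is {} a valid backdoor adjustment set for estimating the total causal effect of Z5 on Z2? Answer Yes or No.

Backdoor paths from Z5 to Z2 (paths whose first edge points into Z5):
  P1: Z5 <- Z3 -> Z8 -> Z2
  P2: Z5 <- Z3 -> Z7 -> Z2
  P3: Z5 <- Z3 -> Z2
Condition 1 (no descendant of Z5 in the set): holds — descendants of Z5 are {Z2, Z7}; none are in {}.
Condition 2 (every backdoor path blocked by {}):
  P1: open — no interior node is in the conditioning set.
  P2: open — no interior node is in the conditioning set.
  P3: open — no interior node is in the conditioning set.
{} does not satisfy the backdoor criterion.

No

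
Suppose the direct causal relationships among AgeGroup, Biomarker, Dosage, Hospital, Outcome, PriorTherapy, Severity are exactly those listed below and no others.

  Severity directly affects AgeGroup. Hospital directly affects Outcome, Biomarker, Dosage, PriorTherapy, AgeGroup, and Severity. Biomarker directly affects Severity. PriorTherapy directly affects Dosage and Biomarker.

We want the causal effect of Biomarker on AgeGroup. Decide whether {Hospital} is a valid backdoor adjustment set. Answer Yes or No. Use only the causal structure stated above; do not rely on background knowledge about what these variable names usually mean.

Backdoor paths from Biomarker to AgeGroup (paths whose first edge points into Biomarker):
  P1: Biomarker <- Hospital -> Severity -> AgeGroup
  P2: Biomarker <- Hospital -> AgeGroup
  P3: Biomarker <- PriorTherapy <- Hospital -> Severity -> AgeGroup
  P4: Biomarker <- PriorTherapy <- Hospital -> AgeGroup
  P5: Biomarker <- PriorTherapy -> Dosage <- Hospital -> Severity -> AgeGroup
  P6: Biomarker <- PriorTherapy -> Dosage <- Hospital -> AgeGroup
Condition 1 (no descendant of Biomarker in the set): holds — descendants of Biomarker are {AgeGroup, Severity}; none are in {Hospital}.
Condition 2 (every backdoor path blocked by {Hospital}):
  P1: blocked at fork node Hospital ∈ conditioning set.
  P2: blocked at fork node Hospital ∈ conditioning set.
  P3: blocked at fork node Hospital ∈ conditioning set.
  P4: blocked at fork node Hospital ∈ conditioning set.
  P5: blocked at collider Dosage (neither it nor any descendant is in the conditioning set).
  P6: blocked at collider Dosage (neither it nor any descendant is in the conditioning set).
{Hospital} satisfies the backdoor criterion.

Yes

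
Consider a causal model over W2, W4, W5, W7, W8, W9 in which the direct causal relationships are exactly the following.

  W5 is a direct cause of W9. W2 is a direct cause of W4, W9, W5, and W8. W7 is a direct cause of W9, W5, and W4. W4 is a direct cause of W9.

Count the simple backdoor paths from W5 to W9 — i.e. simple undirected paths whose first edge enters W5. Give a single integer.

6

A backdoor path from W5 to W9 is any simple undirected path whose first edge points into W5 (i.e. leaves W5 via a parent).
Parents of W5: {W2, W7}.
Enumerating:
  P1: W5 <- W2 -> W4 <- W7 -> W9
  P2: W5 <- W2 -> W4 -> W9
  P3: W5 <- W2 -> W9
  P4: W5 <- W7 -> W4 <- W2 -> W9
  P5: W5 <- W7 -> W4 -> W9
  P6: W5 <- W7 -> W9
That exhausts the simple backdoor paths. Count: 6.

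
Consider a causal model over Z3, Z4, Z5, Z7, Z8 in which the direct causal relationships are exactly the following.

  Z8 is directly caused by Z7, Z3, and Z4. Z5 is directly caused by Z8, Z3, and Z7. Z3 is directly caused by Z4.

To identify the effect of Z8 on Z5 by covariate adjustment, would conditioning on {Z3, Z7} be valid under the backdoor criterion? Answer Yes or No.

Backdoor paths from Z8 to Z5 (paths whose first edge points into Z8):
  P1: Z8 <- Z4 -> Z3 -> Z5
  P2: Z8 <- Z7 -> Z5
  P3: Z8 <- Z3 -> Z5
Condition 1 (no descendant of Z8 in the set): holds — descendants of Z8 are {Z5}; none are in {Z3, Z7}.
Condition 2 (every backdoor path blocked by {Z3, Z7}):
  P1: blocked at chain node Z3 ∈ conditioning set.
  P2: blocked at fork node Z7 ∈ conditioning set.
  P3: blocked at fork node Z3 ∈ conditioning set.
{Z3, Z7} satisfies the backdoor criterion.

Yes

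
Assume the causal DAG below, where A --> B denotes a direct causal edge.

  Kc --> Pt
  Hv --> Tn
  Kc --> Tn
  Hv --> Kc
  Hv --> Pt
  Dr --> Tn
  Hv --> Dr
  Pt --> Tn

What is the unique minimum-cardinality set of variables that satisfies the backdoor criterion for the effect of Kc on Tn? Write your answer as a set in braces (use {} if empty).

Variables eligible for adjustment (non-descendants of Kc, excluding Kc and Tn): {Dr, Hv}.
Backdoor paths from Kc to Tn:
  P1: Kc <- Hv -> Dr -> Tn
  P2: Kc <- Hv -> Pt -> Tn
  P3: Kc <- Hv -> Tn
The empty set is not sufficient: P1 (Kc <- Hv -> Dr -> Tn) has no collider blocking it and no conditioned non-collider, so it is open.
Try {Hv}:
  P1: blocked at fork node Hv ∈ conditioning set.
  P2: blocked at fork node Hv ∈ conditioning set.
  P3: blocked at fork node Hv ∈ conditioning set.
{Hv} contains no descendant of Kc and blocks every backdoor path.
No other singleton works — e.g. {Dr} leaves P2 open — so {Hv} is the unique smallest valid adjustment set.

{Hv}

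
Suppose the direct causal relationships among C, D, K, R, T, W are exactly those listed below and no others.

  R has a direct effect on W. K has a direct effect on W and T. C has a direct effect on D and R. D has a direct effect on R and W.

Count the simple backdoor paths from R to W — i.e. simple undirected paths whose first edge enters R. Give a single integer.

2

A backdoor path from R to W is any simple undirected path whose first edge points into R (i.e. leaves R via a parent).
Parents of R: {C, D}.
Enumerating:
  P1: R <- C -> D -> W
  P2: R <- D -> W
That exhausts the simple backdoor paths. Count: 2.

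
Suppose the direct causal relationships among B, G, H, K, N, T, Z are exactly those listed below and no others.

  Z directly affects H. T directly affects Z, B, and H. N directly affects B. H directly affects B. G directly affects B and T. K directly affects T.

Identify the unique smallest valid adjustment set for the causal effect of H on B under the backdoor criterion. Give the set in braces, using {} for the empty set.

{T}

Variables eligible for adjustment (non-descendants of H, excluding H and B): {G, K, N, T, Z}.
Backdoor paths from H to B:
  P1: H <- T <- G -> B
  P2: H <- T -> B
  P3: H <- Z <- T <- G -> B
  P4: H <- Z <- T -> B
The empty set is not sufficient: P1 (H <- T <- G -> B) has no collider blocking it and no conditioned non-collider, so it is open.
Try {T}:
  P1: blocked at chain node T ∈ conditioning set.
  P2: blocked at fork node T ∈ conditioning set.
  P3: blocked at chain node T ∈ conditioning set.
  P4: blocked at fork node T ∈ conditioning set.
{T} contains no descendant of H and blocks every backdoor path.
No other singleton works — e.g. {N} leaves P1 open — so {T} is the unique smallest valid adjustment set.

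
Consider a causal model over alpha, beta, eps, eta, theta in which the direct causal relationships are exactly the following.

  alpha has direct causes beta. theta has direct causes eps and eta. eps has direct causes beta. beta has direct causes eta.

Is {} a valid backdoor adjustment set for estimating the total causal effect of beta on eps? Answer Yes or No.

Backdoor paths from beta to eps (paths whose first edge points into beta):
  P1: beta <- eta -> theta <- eps
Condition 1 (no descendant of beta in the set): holds — descendants of beta are {alpha, eps, theta}; none are in {}.
Condition 2 (every backdoor path blocked by {}):
  P1: blocked at collider theta (neither it nor any descendant is in the conditioning set).
{} satisfies the backdoor criterion.

Yes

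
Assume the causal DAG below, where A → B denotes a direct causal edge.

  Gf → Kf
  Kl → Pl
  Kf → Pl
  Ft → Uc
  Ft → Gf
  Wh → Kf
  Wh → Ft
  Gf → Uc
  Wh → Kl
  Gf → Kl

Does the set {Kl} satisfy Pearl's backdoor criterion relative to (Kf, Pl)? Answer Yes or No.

Yes

Backdoor paths from Kf to Pl (paths whose first edge points into Kf):
  P1: Kf <- Wh -> Ft -> Gf -> Kl -> Pl
  P2: Kf <- Wh -> Ft -> Uc <- Gf -> Kl -> Pl
  P3: Kf <- Wh -> Kl -> Pl
  P4: Kf <- Gf <- Ft <- Wh -> Kl -> Pl
  P5: Kf <- Gf -> Kl -> Pl
  P6: Kf <- Gf -> Uc <- Ft <- Wh -> Kl -> Pl
Condition 1 (no descendant of Kf in the set): holds — descendants of Kf are {Pl}; none are in {Kl}.
Condition 2 (every backdoor path blocked by {Kl}):
  P1: blocked at chain node Kl ∈ conditioning set.
  P2: blocked at collider Uc (neither it nor any descendant is in the conditioning set).
  P3: blocked at chain node Kl ∈ conditioning set.
  P4: blocked at chain node Kl ∈ conditioning set.
  P5: blocked at chain node Kl ∈ conditioning set.
  P6: blocked at collider Uc (neither it nor any descendant is in the conditioning set).
{Kl} satisfies the backdoor criterion.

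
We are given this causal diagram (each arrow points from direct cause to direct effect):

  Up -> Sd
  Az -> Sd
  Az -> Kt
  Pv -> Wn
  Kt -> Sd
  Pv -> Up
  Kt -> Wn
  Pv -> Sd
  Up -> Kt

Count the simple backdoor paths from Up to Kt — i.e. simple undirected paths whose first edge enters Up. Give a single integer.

3

A backdoor path from Up to Kt is any simple undirected path whose first edge points into Up (i.e. leaves Up via a parent).
Parents of Up: {Pv}.
Enumerating:
  P1: Up <- Pv -> Sd <- Az -> Kt
  P2: Up <- Pv -> Sd <- Kt
  P3: Up <- Pv -> Wn <- Kt
That exhausts the simple backdoor paths. Count: 3.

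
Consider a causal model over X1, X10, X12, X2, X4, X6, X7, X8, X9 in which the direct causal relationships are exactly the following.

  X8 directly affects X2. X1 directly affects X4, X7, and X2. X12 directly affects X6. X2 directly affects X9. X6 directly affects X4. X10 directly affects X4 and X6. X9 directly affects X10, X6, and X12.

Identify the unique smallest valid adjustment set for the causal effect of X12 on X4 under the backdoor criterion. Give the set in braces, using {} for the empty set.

Variables eligible for adjustment (non-descendants of X12, excluding X12 and X4): {X1, X10, X2, X7, X8, X9}.
Backdoor paths from X12 to X4:
  P1: X12 <- X9 <- X2 <- X1 -> X4
  P2: X12 <- X9 -> X10 -> X6 -> X4
  P3: X12 <- X9 -> X10 -> X4
  P4: X12 <- X9 -> X6 <- X10 -> X4
  P5: X12 <- X9 -> X6 -> X4
The empty set is not sufficient: P1 (X12 <- X9 <- X2 <- X1 -> X4) has no collider blocking it and no conditioned non-collider, so it is open.
Try {X9}:
  P1: blocked at chain node X9 ∈ conditioning set.
  P2: blocked at fork node X9 ∈ conditioning set.
  P3: blocked at fork node X9 ∈ conditioning set.
  P4: blocked at fork node X9 ∈ conditioning set.
  P5: blocked at fork node X9 ∈ conditioning set.
{X9} contains no descendant of X12 and blocks every backdoor path.
No other singleton works — e.g. {X8} leaves P1 open — so {X9} is the unique smallest valid adjustment set.

{X9}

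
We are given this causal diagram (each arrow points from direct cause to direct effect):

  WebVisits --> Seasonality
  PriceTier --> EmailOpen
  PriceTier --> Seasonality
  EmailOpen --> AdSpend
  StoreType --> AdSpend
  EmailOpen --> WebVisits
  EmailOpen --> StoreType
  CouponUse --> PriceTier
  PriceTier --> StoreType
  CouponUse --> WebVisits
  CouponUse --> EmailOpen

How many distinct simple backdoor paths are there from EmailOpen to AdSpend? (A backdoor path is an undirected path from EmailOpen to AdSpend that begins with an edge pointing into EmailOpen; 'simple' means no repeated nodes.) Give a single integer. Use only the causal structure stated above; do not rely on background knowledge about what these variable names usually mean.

A backdoor path from EmailOpen to AdSpend is any simple undirected path whose first edge points into EmailOpen (i.e. leaves EmailOpen via a parent).
Parents of EmailOpen: {CouponUse, PriceTier}.
Enumerating:
  P1: EmailOpen <- CouponUse -> PriceTier -> StoreType -> AdSpend
  P2: EmailOpen <- CouponUse -> WebVisits -> Seasonality <- PriceTier -> StoreType -> AdSpend
  P3: EmailOpen <- PriceTier -> StoreType -> AdSpend
That exhausts the simple backdoor paths. Count: 3.

3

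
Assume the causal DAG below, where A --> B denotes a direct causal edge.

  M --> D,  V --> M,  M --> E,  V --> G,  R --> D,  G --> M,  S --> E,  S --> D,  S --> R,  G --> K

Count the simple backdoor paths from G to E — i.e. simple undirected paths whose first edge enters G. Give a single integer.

A backdoor path from G to E is any simple undirected path whose first edge points into G (i.e. leaves G via a parent).
Parents of G: {V}.
Enumerating:
  P1: G <- V -> M -> E
  P2: G <- V -> M -> D <- S -> E
  P3: G <- V -> M -> D <- R <- S -> E
That exhausts the simple backdoor paths. Count: 3.

3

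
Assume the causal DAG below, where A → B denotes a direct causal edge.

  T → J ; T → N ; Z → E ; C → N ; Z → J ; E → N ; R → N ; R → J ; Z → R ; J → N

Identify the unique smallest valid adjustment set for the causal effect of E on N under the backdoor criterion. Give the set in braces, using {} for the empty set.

Variables eligible for adjustment (non-descendants of E, excluding E and N): {C, J, R, T, Z}.
Backdoor paths from E to N:
  P1: E <- Z -> R -> J <- T -> N
  P2: E <- Z -> R -> J -> N
  P3: E <- Z -> R -> N
  P4: E <- Z -> J <- T -> N
  P5: E <- Z -> J <- R -> N
  P6: E <- Z -> J -> N
The empty set is not sufficient: P2 (E <- Z -> R -> J -> N) has no collider blocking it and no conditioned non-collider, so it is open.
Try {Z}:
  P1: blocked at fork node Z ∈ conditioning set.
  P2: blocked at fork node Z ∈ conditioning set.
  P3: blocked at fork node Z ∈ conditioning set.
  P4: blocked at fork node Z ∈ conditioning set.
  P5: blocked at fork node Z ∈ conditioning set.
  P6: blocked at fork node Z ∈ conditioning set.
{Z} contains no descendant of E and blocks every backdoor path.
No other singleton works — e.g. {C} leaves P2 open — so {Z} is the unique smallest valid adjustment set.

{Z}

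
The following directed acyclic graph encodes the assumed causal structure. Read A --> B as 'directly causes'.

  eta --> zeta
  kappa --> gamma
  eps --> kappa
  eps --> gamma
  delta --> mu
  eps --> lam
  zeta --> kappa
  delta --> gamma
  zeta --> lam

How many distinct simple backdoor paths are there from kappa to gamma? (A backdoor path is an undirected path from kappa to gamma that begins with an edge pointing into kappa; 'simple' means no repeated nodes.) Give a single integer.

A backdoor path from kappa to gamma is any simple undirected path whose first edge points into kappa (i.e. leaves kappa via a parent).
Parents of kappa: {eps, zeta}.
Enumerating:
  P1: kappa <- eps -> gamma
  P2: kappa <- zeta -> lam <- eps -> gamma
That exhausts the simple backdoor paths. Count: 2.

2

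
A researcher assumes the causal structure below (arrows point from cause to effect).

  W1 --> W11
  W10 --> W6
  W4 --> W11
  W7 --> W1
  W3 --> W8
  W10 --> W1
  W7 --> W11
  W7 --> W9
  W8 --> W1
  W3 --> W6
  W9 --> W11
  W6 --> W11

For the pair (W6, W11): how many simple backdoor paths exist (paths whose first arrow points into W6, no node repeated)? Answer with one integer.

6

A backdoor path from W6 to W11 is any simple undirected path whose first edge points into W6 (i.e. leaves W6 via a parent).
Parents of W6: {W10, W3}.
Enumerating:
  P1: W6 <- W3 -> W8 -> W1 <- W7 -> W9 -> W11
  P2: W6 <- W3 -> W8 -> W1 <- W7 -> W11
  P3: W6 <- W3 -> W8 -> W1 -> W11
  P4: W6 <- W10 -> W1 <- W7 -> W9 -> W11
  P5: W6 <- W10 -> W1 <- W7 -> W11
  P6: W6 <- W10 -> W1 -> W11
That exhausts the simple backdoor paths. Count: 6.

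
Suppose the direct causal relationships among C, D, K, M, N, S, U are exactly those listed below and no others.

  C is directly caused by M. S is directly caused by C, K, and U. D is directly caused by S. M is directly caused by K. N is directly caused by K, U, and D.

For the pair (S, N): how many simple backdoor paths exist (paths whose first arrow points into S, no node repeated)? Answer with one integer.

3

A backdoor path from S to N is any simple undirected path whose first edge points into S (i.e. leaves S via a parent).
Parents of S: {C, K, U}.
Enumerating:
  P1: S <- K -> N
  P2: S <- C <- M <- K -> N
  P3: S <- U -> N
That exhausts the simple backdoor paths. Count: 3.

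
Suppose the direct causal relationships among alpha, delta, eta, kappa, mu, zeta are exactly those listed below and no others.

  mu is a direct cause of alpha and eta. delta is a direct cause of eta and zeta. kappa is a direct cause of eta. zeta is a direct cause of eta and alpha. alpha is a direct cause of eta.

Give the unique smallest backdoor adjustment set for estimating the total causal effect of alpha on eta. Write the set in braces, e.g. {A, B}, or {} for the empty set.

{mu, zeta}

Variables eligible for adjustment (non-descendants of alpha, excluding alpha and eta): {delta, kappa, mu, zeta}.
Backdoor paths from alpha to eta:
  P1: alpha <- mu -> eta
  P2: alpha <- zeta <- delta -> eta
  P3: alpha <- zeta -> eta
The empty set is not sufficient: P1 (alpha <- mu -> eta) has no collider blocking it and no conditioned non-collider, so it is open.
Try {mu, zeta}:
  P1: blocked at fork node mu ∈ conditioning set.
  P2: blocked at chain node zeta ∈ conditioning set.
  P3: blocked at fork node zeta ∈ conditioning set.
{mu, zeta} contains no descendant of alpha and blocks every backdoor path.
Every element of {mu, zeta} is needed (dropping mu leaves P1 open; dropping zeta leaves P2 open), so no proper subset is valid.
Among all size-2 subsets of the eligible variables, only {mu, zeta} blocks every backdoor path, so it is the unique smallest valid adjustment set.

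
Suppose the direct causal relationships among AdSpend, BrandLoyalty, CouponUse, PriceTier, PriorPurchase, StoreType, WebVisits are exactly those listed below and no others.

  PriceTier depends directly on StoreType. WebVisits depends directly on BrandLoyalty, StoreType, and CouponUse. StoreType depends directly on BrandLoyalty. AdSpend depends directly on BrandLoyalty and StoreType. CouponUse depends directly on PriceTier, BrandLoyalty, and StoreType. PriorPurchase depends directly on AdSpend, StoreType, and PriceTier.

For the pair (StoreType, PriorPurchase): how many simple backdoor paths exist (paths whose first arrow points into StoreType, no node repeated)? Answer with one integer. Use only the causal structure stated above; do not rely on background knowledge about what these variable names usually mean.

A backdoor path from StoreType to PriorPurchase is any simple undirected path whose first edge points into StoreType (i.e. leaves StoreType via a parent).
Parents of StoreType: {BrandLoyalty}.
Enumerating:
  P1: StoreType <- BrandLoyalty -> AdSpend -> PriorPurchase
  P2: StoreType <- BrandLoyalty -> CouponUse <- PriceTier -> PriorPurchase
  P3: StoreType <- BrandLoyalty -> WebVisits <- CouponUse <- PriceTier -> PriorPurchase
That exhausts the simple backdoor paths. Count: 3.

3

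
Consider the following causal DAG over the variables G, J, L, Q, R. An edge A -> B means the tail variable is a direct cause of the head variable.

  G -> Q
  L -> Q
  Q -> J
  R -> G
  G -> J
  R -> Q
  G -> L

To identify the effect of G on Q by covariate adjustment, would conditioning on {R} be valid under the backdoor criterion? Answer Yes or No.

Yes

Backdoor paths from G to Q (paths whose first edge points into G):
  P1: G <- R -> Q
Condition 1 (no descendant of G in the set): holds — descendants of G are {J, L, Q}; none are in {R}.
Condition 2 (every backdoor path blocked by {R}):
  P1: blocked at fork node R ∈ conditioning set.
{R} satisfies the backdoor criterion.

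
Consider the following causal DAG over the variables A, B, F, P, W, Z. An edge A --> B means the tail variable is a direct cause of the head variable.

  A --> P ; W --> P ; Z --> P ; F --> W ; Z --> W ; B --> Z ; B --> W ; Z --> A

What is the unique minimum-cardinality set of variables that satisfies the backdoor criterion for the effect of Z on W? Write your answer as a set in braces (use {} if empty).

{B}

Variables eligible for adjustment (non-descendants of Z, excluding Z and W): {B, F}.
Backdoor paths from Z to W:
  P1: Z <- B -> W
The empty set is not sufficient: P1 (Z <- B -> W) has no collider blocking it and no conditioned non-collider, so it is open.
Try {B}:
  P1: blocked at fork node B ∈ conditioning set.
{B} contains no descendant of Z and blocks every backdoor path.
No other singleton works — e.g. {F} leaves P1 open — so {B} is the unique smallest valid adjustment set.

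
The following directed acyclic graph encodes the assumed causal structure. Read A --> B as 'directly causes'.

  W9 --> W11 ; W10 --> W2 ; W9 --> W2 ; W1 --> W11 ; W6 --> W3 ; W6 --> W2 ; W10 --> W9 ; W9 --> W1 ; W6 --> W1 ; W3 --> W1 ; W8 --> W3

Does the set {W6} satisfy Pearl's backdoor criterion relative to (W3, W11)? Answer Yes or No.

Backdoor paths from W3 to W11 (paths whose first edge points into W3):
  P1: W3 <- W6 -> W1 <- W9 -> W11
  P2: W3 <- W6 -> W1 -> W11
  P3: W3 <- W6 -> W2 <- W10 -> W9 -> W1 -> W11
  P4: W3 <- W6 -> W2 <- W10 -> W9 -> W11
  P5: W3 <- W6 -> W2 <- W9 -> W1 -> W11
  P6: W3 <- W6 -> W2 <- W9 -> W11
Condition 1 (no descendant of W3 in the set): holds — descendants of W3 are {W1, W11}; none are in {W6}.
Condition 2 (every backdoor path blocked by {W6}):
  P1: blocked at fork node W6 ∈ conditioning set.
  P2: blocked at fork node W6 ∈ conditioning set.
  P3: blocked at fork node W6 ∈ conditioning set.
  P4: blocked at fork node W6 ∈ conditioning set.
  P5: blocked at fork node W6 ∈ conditioning set.
  P6: blocked at fork node W6 ∈ conditioning set.
{W6} satisfies the backdoor criterion.

Yes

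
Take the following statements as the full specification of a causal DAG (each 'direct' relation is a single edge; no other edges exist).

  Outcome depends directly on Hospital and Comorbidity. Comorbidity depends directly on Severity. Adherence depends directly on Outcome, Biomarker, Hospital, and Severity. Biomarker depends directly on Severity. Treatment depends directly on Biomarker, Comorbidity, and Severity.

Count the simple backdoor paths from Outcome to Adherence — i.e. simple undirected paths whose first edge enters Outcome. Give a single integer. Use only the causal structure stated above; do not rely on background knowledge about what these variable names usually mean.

8

A backdoor path from Outcome to Adherence is any simple undirected path whose first edge points into Outcome (i.e. leaves Outcome via a parent).
Parents of Outcome: {Comorbidity, Hospital}.
Enumerating:
  P1: Outcome <- Hospital -> Adherence
  P2: Outcome <- Comorbidity <- Severity -> Biomarker -> Adherence
  P3: Outcome <- Comorbidity <- Severity -> Adherence
  P4: Outcome <- Comorbidity <- Severity -> Treatment <- Biomarker -> Adherence
  P5: Outcome <- Comorbidity -> Treatment <- Severity -> Biomarker -> Adherence
  P6: Outcome <- Comorbidity -> Treatment <- Severity -> Adherence
  P7: Outcome <- Comorbidity -> Treatment <- Biomarker <- Severity -> Adherence
  P8: Outcome <- Comorbidity -> Treatment <- Biomarker -> Adherence
That exhausts the simple backdoor paths. Count: 8.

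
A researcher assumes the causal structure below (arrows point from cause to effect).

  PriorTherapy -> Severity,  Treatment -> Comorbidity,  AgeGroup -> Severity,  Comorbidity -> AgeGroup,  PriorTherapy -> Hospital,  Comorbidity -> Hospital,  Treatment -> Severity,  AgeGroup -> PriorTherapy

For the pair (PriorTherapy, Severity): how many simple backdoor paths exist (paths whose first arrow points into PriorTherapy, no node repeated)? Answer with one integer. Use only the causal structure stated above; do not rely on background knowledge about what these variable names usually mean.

2

A backdoor path from PriorTherapy to Severity is any simple undirected path whose first edge points into PriorTherapy (i.e. leaves PriorTherapy via a parent).
Parents of PriorTherapy: {AgeGroup}.
Enumerating:
  P1: PriorTherapy <- AgeGroup <- Comorbidity <- Treatment -> Severity
  P2: PriorTherapy <- AgeGroup -> Severity
That exhausts the simple backdoor paths. Count: 2.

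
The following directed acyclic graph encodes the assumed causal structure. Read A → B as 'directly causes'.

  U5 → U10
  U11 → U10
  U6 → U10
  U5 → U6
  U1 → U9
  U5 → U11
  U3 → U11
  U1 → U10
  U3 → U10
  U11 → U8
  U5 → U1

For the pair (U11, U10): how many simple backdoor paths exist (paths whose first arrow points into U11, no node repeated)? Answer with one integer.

A backdoor path from U11 to U10 is any simple undirected path whose first edge points into U11 (i.e. leaves U11 via a parent).
Parents of U11: {U3, U5}.
Enumerating:
  P1: U11 <- U3 -> U10
  P2: U11 <- U5 -> U1 -> U10
  P3: U11 <- U5 -> U6 -> U10
  P4: U11 <- U5 -> U10
That exhausts the simple backdoor paths. Count: 4.

4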